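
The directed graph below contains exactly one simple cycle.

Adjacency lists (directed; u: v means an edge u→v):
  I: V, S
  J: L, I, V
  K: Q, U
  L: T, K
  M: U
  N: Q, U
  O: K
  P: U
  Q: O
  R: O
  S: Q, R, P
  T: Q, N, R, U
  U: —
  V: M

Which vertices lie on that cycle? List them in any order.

K, O, Q

DFS with gray/black marking from Q:
Q gray
  O gray
    K gray
      K→Q: Q is gray → back edge
Back edge closes the cycle Q → O → K → Q; its vertices are {K, O, Q}.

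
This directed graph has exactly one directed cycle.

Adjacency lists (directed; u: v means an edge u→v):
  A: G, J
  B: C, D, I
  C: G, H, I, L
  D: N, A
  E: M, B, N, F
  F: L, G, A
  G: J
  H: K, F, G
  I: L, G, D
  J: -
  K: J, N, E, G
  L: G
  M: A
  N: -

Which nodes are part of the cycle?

B, C, E, H, K

DFS with gray/black marking from B:
B gray
  C gray
    G gray
      J gray
      J black
    G black
    H gray
      K gray
        K→J: J black — skip
        N gray
        N black
        E gray
          M gray
            A gray
              A→G: G black — skip
              A→J: J black — skip
            A black
          M black
          E→B: B is gray → back edge
Back edge closes the cycle B → C → H → K → E → B; its vertices are {B, C, E, H, K}.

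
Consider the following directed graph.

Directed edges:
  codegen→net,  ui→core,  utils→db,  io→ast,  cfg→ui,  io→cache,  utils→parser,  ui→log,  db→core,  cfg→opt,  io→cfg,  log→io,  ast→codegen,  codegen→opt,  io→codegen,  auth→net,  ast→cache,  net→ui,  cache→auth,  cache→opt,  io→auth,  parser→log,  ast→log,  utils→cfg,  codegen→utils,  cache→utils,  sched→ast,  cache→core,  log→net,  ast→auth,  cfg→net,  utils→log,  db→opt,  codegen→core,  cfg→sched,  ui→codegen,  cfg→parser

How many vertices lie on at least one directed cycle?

12

A vertex is on a directed cycle iff it belongs to a strongly connected component of size ≥ 2 (or has a self-loop).
The vertices on cycles are {io, ui, ast, cfg, log, net, auth, cache, sched, utils, parser, codegen} — 12 in total.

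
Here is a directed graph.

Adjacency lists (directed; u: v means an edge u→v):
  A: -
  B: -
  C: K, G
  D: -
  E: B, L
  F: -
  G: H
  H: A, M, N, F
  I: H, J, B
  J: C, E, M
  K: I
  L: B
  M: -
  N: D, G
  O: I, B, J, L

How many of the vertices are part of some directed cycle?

7

A vertex is on a directed cycle iff it belongs to a strongly connected component of size ≥ 2 (or has a self-loop).
The vertices on cycles are {C, G, H, I, J, K, N} — 7 in total.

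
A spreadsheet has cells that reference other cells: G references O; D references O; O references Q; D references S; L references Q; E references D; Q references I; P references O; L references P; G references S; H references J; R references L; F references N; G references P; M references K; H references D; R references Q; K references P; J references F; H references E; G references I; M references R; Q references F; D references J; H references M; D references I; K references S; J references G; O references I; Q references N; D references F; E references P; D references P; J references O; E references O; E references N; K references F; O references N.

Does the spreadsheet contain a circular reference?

DFS with white/gray/black marking, starting from N:
N gray
N black
H gray
  E gray
    E→N: N black — skip
    D gray
      S gray
      S black
      F gray
        F→N: N black — skip
      F black
      J gray
        G gray
          P gray
            O gray
              O→N: N black — skip
              Q gray
                I gray
                I black
                Q→N: N black — skip
                Q→F: F black — skip
              Q black
              O→I: I black — skip
            O black
          P black
          G→I: I black — skip
          G→O: O black — skip
          G→S: S black — skip
        G black
        J→F: F black — skip
        J→O: O black — skip
      J black
      D→I: I black — skip
      D→P: P black — skip
      D→O: O black — skip
    D black
    E→O: O black — skip
    E→P: P black — skip
  E black
  M gray
    R gray
      R→Q: Q black — skip
      L gray
        L→Q: Q black — skip
        L→P: P black — skip
      L black
    R black
    K gray
      K→P: P black — skip
      K→S: S black — skip
      K→F: F black — skip
    K black
  M black
  H→J: J black — skip
  H→D: D black — skip
H black
Every edge goes to a white or black vertex — no back edge, so the graph is acyclic.

No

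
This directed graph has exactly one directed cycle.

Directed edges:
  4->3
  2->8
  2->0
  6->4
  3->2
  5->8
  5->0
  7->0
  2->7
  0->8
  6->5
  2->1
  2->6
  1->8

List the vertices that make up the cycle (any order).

DFS with gray/black marking from 2:
2 gray
  6 gray
    4 gray
      3 gray
        3→2: 2 is gray → back edge
Back edge closes the cycle 2 → 6 → 4 → 3 → 2; its vertices are {2, 3, 4, 6}.

2, 3, 4, 6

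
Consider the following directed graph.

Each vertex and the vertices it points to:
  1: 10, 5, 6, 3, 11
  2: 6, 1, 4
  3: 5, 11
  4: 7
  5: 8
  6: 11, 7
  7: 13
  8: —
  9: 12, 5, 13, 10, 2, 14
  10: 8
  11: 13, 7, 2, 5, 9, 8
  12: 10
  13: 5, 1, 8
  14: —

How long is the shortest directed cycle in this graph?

3

For each vertex v, BFS finds the shortest path from v back to v.
The shortest such closed walk is 2 → 1 → 11 → 2, length 3.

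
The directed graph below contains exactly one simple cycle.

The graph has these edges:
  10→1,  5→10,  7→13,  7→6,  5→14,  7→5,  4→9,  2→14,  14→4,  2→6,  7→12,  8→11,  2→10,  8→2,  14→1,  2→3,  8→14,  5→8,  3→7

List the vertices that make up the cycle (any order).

2, 3, 5, 7, 8

DFS with gray/black marking from 7:
7 gray
  5 gray
    14 gray
      4 gray
        9 gray
        9 black
      4 black
      1 gray
      1 black
    14 black
    8 gray
      2 gray
        10 gray
          10→1: 1 black — skip
        10 black
        6 gray
        6 black
        2→14: 14 black — skip
        3 gray
          3→7: 7 is gray → back edge
Back edge closes the cycle 7 → 5 → 8 → 2 → 3 → 7; its vertices are {2, 3, 5, 7, 8}.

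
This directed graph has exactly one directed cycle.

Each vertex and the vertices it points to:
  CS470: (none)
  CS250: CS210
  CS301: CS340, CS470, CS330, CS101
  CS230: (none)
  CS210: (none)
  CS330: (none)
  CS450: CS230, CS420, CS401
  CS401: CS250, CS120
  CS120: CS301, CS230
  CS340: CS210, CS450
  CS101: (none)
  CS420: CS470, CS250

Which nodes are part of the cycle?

CS120, CS301, CS340, CS401, CS450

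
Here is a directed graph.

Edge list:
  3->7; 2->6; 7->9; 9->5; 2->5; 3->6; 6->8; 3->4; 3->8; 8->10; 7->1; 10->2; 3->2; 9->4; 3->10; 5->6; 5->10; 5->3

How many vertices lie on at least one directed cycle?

A vertex is on a directed cycle iff it belongs to a strongly connected component of size ≥ 2 (or has a self-loop).
The vertices on cycles are {2, 3, 5, 6, 7, 8, 9, 10} — 8 in total.

8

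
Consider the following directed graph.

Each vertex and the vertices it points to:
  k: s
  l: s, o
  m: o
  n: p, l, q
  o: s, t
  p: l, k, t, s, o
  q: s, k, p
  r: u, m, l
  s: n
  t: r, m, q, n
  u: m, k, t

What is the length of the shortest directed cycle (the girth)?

3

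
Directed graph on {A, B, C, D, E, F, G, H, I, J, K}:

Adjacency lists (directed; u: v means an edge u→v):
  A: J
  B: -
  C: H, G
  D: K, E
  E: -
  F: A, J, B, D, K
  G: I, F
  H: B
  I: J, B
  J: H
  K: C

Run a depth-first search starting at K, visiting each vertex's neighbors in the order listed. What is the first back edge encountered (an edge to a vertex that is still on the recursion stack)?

DFS from K (visiting each vertex's neighbors in the order listed); mark gray on enter, black on exit:
K gray
  C gray
    H gray
      B gray
      B black
    H black
    G gray
      I gray
        J gray
          J→H: H black — skip
        J black
        I→B: B black — skip
      I black
      F gray
        A gray
          A→J: J black — skip
        A black
        F→J: J black — skip
        F→B: B black — skip
        D gray
          D→K: K is gray → back edge
First back edge: D → K.

D→K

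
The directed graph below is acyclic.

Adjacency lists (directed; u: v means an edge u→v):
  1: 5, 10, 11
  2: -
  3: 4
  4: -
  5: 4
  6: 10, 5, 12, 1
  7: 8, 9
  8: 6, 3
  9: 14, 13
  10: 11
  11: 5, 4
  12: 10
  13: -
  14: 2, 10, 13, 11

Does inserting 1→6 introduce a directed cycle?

Adding 1→6 creates a cycle iff 6 can already reach 1.
Path from 6: 6 → 1.
So 6 → … → 1 → 6 is a cycle.

Yes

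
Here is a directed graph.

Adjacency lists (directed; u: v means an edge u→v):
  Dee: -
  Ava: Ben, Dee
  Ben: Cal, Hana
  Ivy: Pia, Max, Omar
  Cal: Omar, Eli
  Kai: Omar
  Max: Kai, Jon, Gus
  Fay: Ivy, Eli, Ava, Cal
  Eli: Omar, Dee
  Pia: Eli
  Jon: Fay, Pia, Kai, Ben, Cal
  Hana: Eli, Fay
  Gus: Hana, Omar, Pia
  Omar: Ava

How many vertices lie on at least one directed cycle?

13

A vertex is on a directed cycle iff it belongs to a strongly connected component of size ≥ 2 (or has a self-loop).
The vertices on cycles are {Ava, Ben, Cal, Eli, Fay, Gus, Ivy, Jon, Kai, Max, Pia, Hana, Omar} — 13 in total.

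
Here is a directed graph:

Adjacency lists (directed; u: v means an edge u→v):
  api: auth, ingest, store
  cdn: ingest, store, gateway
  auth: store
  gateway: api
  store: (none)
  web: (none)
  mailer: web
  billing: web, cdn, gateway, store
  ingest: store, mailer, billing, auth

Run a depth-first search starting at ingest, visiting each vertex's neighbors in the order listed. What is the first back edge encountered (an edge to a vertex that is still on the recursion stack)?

DFS from ingest (visiting each vertex's neighbors in the order listed); mark gray on enter, black on exit:
ingest gray
  store gray
  store black
  mailer gray
    web gray
    web black
  mailer black
  billing gray
    billing→web: web black — skip
    cdn gray
      cdn→ingest: ingest is gray → back edge
First back edge: cdn → ingest.

cdn→ingest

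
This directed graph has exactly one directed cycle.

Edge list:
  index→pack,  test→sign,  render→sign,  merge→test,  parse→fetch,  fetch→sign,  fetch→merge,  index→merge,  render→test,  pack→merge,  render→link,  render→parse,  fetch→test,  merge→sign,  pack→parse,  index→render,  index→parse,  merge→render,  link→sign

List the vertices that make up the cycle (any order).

DFS with gray/black marking from render:
render gray
  link gray
    sign gray
    sign black
  link black
  parse gray
    fetch gray
      merge gray
        test gray
          test→sign: sign black — skip
        test black
        merge→render: render is gray → back edge
Back edge closes the cycle render → parse → fetch → merge → render; its vertices are {fetch, merge, parse, render}.

fetch, merge, parse, render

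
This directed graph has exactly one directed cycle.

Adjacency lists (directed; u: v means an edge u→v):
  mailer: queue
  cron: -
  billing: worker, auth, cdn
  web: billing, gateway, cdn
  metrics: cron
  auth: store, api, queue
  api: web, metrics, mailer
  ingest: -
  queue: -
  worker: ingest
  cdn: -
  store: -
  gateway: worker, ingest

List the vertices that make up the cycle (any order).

api, web, auth, billing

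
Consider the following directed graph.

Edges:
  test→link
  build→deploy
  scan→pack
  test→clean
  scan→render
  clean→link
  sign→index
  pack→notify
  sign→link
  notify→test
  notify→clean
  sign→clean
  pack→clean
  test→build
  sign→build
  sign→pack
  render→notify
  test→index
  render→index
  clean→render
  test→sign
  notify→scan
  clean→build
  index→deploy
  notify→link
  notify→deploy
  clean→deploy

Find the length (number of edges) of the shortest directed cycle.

For each vertex v, BFS finds the shortest path from v back to v.
The shortest such closed walk is pack → notify → scan → pack, length 3.

3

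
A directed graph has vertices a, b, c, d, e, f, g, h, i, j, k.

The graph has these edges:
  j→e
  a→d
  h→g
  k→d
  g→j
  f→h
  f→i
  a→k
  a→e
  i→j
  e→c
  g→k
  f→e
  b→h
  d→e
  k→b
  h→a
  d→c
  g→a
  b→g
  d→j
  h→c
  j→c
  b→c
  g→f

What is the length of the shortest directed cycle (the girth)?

3

For each vertex v, BFS finds the shortest path from v back to v.
The shortest such closed walk is g → k → b → g, length 3.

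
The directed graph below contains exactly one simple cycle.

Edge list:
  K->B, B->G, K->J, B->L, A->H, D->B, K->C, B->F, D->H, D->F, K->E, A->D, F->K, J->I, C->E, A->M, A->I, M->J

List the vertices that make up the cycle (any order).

B, F, K

DFS with gray/black marking from B:
B gray
  G gray
  G black
  L gray
  L black
  F gray
    K gray
      J gray
        I gray
        I black
      J black
      C gray
        E gray
        E black
      C black
      K→E: E black — skip
      K→B: B is gray → back edge
Back edge closes the cycle B → F → K → B; its vertices are {B, F, K}.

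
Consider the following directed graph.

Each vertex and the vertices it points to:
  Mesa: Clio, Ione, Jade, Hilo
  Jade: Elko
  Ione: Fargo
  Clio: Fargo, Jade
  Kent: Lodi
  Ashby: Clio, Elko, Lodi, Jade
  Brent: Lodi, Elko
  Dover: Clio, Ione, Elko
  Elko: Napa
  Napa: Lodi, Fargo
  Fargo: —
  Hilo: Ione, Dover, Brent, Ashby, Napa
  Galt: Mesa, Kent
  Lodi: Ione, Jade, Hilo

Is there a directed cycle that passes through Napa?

Yes

Napa is on a cycle iff Napa can reach itself via ≥1 edge.
Napa → Lodi → Hilo → Napa — yes.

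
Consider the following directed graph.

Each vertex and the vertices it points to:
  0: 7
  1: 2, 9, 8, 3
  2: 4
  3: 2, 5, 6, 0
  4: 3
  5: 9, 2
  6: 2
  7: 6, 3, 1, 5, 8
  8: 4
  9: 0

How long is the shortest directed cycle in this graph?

For each vertex v, BFS finds the shortest path from v back to v.
The shortest such closed walk is 3 → 0 → 7 → 3, length 3.

3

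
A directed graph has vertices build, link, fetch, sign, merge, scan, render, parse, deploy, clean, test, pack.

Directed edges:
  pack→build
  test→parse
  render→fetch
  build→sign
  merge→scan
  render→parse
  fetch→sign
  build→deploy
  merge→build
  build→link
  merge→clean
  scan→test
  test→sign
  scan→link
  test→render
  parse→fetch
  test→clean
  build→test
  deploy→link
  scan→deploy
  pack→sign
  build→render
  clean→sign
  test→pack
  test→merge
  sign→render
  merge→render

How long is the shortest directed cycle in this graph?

3

For each vertex v, BFS finds the shortest path from v back to v.
The shortest such closed walk is test → pack → build → test, length 3.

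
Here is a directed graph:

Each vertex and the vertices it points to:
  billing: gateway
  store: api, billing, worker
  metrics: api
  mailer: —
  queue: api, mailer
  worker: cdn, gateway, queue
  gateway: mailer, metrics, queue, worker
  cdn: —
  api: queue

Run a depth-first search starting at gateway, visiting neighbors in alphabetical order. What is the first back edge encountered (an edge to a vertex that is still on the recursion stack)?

queue->api

DFS from gateway (visiting neighbors in alphabetical order); mark gray on enter, black on exit:
gateway gray
  mailer gray
  mailer black
  metrics gray
    api gray
      queue gray
        queue→api: api is gray → back edge
First back edge: queue → api.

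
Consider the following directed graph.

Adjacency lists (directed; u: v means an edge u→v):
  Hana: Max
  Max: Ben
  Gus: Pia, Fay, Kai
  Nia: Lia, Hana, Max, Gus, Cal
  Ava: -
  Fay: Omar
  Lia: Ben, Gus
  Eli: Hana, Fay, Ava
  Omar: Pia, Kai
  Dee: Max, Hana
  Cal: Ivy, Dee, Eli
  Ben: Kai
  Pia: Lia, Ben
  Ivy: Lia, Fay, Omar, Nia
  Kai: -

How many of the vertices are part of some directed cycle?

8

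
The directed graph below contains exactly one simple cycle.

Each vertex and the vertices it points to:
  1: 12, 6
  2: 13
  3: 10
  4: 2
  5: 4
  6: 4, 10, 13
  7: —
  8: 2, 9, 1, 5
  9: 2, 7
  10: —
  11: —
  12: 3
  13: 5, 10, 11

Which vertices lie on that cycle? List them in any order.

DFS with gray/black marking from 13:
13 gray
  5 gray
    4 gray
      2 gray
        2→13: 13 is gray → back edge
Back edge closes the cycle 13 → 5 → 4 → 2 → 13; its vertices are {2, 4, 5, 13}.

2, 4, 5, 13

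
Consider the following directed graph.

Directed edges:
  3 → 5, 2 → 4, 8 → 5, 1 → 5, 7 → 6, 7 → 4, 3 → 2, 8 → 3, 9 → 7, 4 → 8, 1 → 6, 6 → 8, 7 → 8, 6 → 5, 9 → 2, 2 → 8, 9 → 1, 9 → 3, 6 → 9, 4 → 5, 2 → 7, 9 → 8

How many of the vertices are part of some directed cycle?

A vertex is on a directed cycle iff it belongs to a strongly connected component of size ≥ 2 (or has a self-loop).
The vertices on cycles are {1, 2, 3, 4, 6, 7, 8, 9} — 8 in total.

8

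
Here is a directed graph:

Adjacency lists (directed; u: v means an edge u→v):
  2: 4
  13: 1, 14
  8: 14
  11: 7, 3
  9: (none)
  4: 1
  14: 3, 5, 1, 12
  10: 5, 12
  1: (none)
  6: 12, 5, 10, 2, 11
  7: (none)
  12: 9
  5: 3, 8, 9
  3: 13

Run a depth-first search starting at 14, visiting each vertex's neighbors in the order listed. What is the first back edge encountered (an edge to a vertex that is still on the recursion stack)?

13→14

DFS from 14 (visiting each vertex's neighbors in the order listed); mark gray on enter, black on exit:
14 gray
  3 gray
    13 gray
      1 gray
      1 black
      13→14: 14 is gray → back edge
First back edge: 13 → 14.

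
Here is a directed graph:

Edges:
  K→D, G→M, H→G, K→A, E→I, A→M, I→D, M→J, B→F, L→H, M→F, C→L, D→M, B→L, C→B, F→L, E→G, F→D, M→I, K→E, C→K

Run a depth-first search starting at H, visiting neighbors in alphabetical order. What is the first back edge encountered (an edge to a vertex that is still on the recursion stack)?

D→M

DFS from H (visiting neighbors in alphabetical order); mark gray on enter, black on exit:
H gray
  G gray
    M gray
      F gray
        D gray
          D→M: M is gray → back edge
First back edge: D → M.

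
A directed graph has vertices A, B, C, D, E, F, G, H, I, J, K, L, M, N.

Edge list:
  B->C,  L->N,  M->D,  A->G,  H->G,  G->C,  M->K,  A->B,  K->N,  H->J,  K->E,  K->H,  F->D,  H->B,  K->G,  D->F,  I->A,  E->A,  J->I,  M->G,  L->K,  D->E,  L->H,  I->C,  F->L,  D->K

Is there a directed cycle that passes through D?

D is on a cycle iff D can reach itself via ≥1 edge.
D → F → D — yes.

Yes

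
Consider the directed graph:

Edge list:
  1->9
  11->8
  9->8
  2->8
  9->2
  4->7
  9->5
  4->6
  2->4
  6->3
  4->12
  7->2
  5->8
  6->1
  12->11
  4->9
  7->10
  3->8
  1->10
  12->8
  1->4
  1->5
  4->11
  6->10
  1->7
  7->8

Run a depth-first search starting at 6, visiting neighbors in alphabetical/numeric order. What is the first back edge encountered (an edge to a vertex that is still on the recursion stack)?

4->6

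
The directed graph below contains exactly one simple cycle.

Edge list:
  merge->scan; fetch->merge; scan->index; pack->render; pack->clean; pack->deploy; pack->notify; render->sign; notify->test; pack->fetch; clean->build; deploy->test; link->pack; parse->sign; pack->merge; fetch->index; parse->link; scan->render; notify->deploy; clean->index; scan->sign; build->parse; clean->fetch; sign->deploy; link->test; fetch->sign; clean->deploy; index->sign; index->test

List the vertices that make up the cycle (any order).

link, pack, build, clean, parse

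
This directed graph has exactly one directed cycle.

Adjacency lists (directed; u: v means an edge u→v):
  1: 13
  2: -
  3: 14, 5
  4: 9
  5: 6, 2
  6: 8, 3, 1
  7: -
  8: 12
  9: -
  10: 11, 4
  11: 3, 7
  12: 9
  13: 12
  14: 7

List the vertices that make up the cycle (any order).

DFS with gray/black marking from 3:
3 gray
  14 gray
    7 gray
    7 black
  14 black
  5 gray
    6 gray
      8 gray
        12 gray
          9 gray
          9 black
        12 black
      8 black
      6→3: 3 is gray → back edge
Back edge closes the cycle 3 → 5 → 6 → 3; its vertices are {3, 5, 6}.

3, 5, 6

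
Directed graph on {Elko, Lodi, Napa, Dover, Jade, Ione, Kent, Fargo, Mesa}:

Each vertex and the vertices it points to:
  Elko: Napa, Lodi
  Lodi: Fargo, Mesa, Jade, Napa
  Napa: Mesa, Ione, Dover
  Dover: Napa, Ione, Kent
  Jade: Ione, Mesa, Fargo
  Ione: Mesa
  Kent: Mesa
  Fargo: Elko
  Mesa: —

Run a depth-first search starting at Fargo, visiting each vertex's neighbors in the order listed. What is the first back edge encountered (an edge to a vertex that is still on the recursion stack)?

DFS from Fargo (visiting each vertex's neighbors in the order listed); mark gray on enter, black on exit:
Fargo gray
  Elko gray
    Napa gray
      Mesa gray
      Mesa black
      Ione gray
        Ione→Mesa: Mesa black — skip
      Ione black
      Dover gray
        Dover→Napa: Napa is gray → back edge
First back edge: Dover → Napa.

Dover→Napa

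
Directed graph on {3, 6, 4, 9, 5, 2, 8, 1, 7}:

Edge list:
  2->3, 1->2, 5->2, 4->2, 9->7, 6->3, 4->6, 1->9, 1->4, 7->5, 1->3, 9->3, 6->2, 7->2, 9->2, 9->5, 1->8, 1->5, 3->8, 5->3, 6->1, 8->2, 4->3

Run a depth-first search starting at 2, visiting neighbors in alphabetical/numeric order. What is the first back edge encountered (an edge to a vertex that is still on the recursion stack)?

8→2

DFS from 2 (visiting neighbors in alphabetical/numeric order); mark gray on enter, black on exit:
2 gray
  3 gray
    8 gray
      8→2: 2 is gray → back edge
First back edge: 8 → 2.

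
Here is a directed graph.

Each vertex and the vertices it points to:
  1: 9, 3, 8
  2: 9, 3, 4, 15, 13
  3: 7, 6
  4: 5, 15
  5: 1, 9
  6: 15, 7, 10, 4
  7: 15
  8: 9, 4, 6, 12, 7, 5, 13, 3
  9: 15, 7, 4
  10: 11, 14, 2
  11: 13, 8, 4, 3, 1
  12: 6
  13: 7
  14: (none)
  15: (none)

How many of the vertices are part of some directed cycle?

11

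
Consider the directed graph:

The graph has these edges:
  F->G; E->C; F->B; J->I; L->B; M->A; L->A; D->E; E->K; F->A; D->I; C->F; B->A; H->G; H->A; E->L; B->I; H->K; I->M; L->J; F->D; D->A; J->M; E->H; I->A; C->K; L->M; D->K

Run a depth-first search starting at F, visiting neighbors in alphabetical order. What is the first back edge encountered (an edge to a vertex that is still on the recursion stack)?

C->F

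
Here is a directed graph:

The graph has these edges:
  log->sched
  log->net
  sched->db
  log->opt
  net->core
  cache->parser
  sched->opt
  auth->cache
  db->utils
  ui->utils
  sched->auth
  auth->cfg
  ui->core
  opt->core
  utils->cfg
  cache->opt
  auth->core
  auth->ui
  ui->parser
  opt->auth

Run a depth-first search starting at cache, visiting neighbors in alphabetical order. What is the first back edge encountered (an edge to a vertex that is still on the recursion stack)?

auth->cache

DFS from cache (visiting neighbors in alphabetical order); mark gray on enter, black on exit:
cache gray
  opt gray
    auth gray
      auth→cache: cache is gray → back edge
First back edge: auth → cache.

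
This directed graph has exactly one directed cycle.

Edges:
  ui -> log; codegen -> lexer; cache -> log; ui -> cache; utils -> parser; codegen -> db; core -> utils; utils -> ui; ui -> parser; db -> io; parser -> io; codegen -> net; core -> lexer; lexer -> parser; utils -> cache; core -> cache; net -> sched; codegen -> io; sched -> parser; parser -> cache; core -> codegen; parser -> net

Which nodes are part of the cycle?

net, sched, parser

DFS with gray/black marking from net:
net gray
  sched gray
    parser gray
      io gray
      io black
      parser→net: net is gray → back edge
Back edge closes the cycle net → sched → parser → net; its vertices are {net, sched, parser}.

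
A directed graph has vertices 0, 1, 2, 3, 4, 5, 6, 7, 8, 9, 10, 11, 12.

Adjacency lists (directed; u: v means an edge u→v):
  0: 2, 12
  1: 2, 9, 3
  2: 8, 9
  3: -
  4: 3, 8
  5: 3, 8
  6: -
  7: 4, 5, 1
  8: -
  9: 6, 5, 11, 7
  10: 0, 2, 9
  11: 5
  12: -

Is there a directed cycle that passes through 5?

5 lies on a cycle iff there is a path from 5 back to itself.
Exploring from 5, it never reaches itself; equivalently, its strongly connected component is a singleton.

No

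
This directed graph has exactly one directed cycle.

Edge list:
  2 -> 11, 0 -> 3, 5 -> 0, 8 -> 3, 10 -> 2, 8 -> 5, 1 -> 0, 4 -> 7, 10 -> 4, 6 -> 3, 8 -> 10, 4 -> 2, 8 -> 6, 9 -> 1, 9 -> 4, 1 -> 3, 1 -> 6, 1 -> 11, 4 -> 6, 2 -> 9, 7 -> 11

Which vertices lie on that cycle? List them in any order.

2, 4, 9

DFS with gray/black marking from 4:
4 gray
  6 gray
    3 gray
    3 black
  6 black
  7 gray
    11 gray
    11 black
  7 black
  2 gray
    9 gray
      1 gray
        1→11: 11 black — skip
        1→3: 3 black — skip
        1→6: 6 black — skip
        0 gray
          0→3: 3 black — skip
        0 black
      1 black
      9→4: 4 is gray → back edge
Back edge closes the cycle 4 → 2 → 9 → 4; its vertices are {2, 4, 9}.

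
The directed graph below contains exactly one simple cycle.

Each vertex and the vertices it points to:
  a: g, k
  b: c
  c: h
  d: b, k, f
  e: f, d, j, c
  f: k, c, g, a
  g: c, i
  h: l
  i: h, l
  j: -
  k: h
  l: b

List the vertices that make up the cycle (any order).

DFS with gray/black marking from b:
b gray
  c gray
    h gray
      l gray
        l→b: b is gray → back edge
Back edge closes the cycle b → c → h → l → b; its vertices are {b, c, h, l}.

b, c, h, l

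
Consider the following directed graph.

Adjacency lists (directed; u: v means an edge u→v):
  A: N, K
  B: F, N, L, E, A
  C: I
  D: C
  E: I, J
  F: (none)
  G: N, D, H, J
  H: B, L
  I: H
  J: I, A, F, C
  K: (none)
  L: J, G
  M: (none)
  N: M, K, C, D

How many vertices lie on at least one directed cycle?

A vertex is on a directed cycle iff it belongs to a strongly connected component of size ≥ 2 (or has a self-loop).
The vertices on cycles are {A, B, C, D, E, G, H, I, J, L, N} — 11 in total.

11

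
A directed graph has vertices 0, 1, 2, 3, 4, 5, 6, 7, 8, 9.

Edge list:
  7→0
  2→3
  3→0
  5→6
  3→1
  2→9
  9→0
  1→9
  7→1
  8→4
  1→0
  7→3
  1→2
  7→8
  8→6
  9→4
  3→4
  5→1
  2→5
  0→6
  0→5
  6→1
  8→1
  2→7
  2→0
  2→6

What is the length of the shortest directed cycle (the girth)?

For each vertex v, BFS finds the shortest path from v back to v.
The shortest such closed walk is 2 → 7 → 1 → 2, length 3.

3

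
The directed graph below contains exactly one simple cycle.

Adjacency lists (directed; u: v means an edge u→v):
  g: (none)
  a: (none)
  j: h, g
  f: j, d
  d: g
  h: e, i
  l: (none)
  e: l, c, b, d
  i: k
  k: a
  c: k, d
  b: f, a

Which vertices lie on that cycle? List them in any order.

b, e, f, h, j

DFS with gray/black marking from h:
h gray
  e gray
    l gray
    l black
    c gray
      k gray
        a gray
        a black
      k black
      d gray
        g gray
        g black
      d black
    c black
    b gray
      f gray
        j gray
          j→h: h is gray → back edge
Back edge closes the cycle h → e → b → f → j → h; its vertices are {b, e, f, h, j}.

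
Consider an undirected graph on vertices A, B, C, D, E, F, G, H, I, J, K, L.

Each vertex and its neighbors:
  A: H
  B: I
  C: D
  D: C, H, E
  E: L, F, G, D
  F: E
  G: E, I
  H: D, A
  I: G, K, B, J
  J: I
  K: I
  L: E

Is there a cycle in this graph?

DFS, tracking each vertex's parent; an edge to a visited non-parent vertex closes a cycle.
Start from D:
visit D (parent –)
  visit C (parent D)
    C–D: parent, skip
  visit H (parent D)
    H–D: parent, skip
    visit A (parent H)
      A–H: parent, skip
  visit E (parent D)
    visit L (parent E)
      L–E: parent, skip
    visit F (parent E)
      F–E: parent, skip
    visit G (parent E)
      G–E: parent, skip
      visit I (parent G)
        I–G: parent, skip
        visit K (parent I)
          K–I: parent, skip
        visit B (parent I)
          B–I: parent, skip
        visit J (parent I)
          J–I: parent, skip
    E–D: parent, skip
No non-parent visited neighbor found — the graph is a forest.

No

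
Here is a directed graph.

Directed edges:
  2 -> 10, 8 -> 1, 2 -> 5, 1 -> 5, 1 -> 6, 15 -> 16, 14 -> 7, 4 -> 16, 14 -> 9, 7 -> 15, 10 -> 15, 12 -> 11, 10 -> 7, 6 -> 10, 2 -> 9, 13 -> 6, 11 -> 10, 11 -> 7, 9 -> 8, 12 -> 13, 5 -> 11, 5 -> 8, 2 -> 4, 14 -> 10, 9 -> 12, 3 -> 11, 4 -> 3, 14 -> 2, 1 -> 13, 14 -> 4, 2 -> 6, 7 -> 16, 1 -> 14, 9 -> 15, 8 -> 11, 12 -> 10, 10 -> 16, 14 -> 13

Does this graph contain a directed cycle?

Yes

DFS with white/gray/black marking, starting from 10:
10 gray
  15 gray
    16 gray
    16 black
  15 black
  7 gray
    7→16: 16 black — skip
    7→15: 15 black — skip
  7 black
  10→16: 16 black — skip
10 black
1 gray
  6 gray
    6→10: 10 black — skip
  6 black
  13 gray
    13→6: 6 black — skip
  13 black
  5 gray
    8 gray
      8→1: 1 is gray → back edge
Back edge found, so a cycle exists: 1 → 5 → 8 → 1.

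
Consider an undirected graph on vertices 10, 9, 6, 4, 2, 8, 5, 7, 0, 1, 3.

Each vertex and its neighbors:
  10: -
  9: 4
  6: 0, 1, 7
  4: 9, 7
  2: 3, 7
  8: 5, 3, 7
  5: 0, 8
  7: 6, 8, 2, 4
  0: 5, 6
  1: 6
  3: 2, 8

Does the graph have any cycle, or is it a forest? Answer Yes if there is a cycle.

Yes

DFS, tracking each vertex's parent; an edge to a visited non-parent vertex closes a cycle.
Start from 4:
visit 4 (parent –)
  visit 9 (parent 4)
    9–4: parent, skip
  visit 7 (parent 4)
    visit 6 (parent 7)
      visit 0 (parent 6)
        visit 5 (parent 0)
          5–0: parent, skip
          visit 8 (parent 5)
            8–5: parent, skip
            visit 3 (parent 8)
              visit 2 (parent 3)
                2–3: parent, skip
                2–7: 7 visited and ≠ parent → cycle
Cycle: 7 – 6 – 0 – 5 – 8 – 3 – 2 – 7.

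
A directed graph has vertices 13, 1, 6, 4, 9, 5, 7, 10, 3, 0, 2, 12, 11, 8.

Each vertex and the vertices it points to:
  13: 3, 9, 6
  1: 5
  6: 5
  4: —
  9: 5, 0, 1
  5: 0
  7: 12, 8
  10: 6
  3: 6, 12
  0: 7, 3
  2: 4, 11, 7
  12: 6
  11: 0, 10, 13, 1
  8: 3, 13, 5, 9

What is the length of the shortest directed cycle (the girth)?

For each vertex v, BFS finds the shortest path from v back to v.
The shortest such closed walk is 7 → 8 → 9 → 0 → 7, length 4.

4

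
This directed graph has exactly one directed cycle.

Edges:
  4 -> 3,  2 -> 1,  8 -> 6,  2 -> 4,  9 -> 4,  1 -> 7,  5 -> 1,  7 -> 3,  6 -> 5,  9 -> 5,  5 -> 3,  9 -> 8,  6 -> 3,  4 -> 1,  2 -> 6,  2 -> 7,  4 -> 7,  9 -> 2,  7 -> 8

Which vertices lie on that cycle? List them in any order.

DFS with gray/black marking from 8:
8 gray
  6 gray
    5 gray
      3 gray
      3 black
      1 gray
        7 gray
          7→8: 8 is gray → back edge
Back edge closes the cycle 8 → 6 → 5 → 1 → 7 → 8; its vertices are {1, 5, 6, 7, 8}.

1, 5, 6, 7, 8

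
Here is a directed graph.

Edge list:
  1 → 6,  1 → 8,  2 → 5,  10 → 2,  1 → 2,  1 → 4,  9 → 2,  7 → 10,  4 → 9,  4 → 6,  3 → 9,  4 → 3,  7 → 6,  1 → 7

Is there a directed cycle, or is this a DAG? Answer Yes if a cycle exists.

No

DFS with white/gray/black marking, starting from 5:
5 gray
5 black
1 gray
  6 gray
  6 black
  2 gray
    2→5: 5 black — skip
  2 black
  4 gray
    4→6: 6 black — skip
    3 gray
      9 gray
        9→2: 2 black — skip
      9 black
    3 black
    4→9: 9 black — skip
  4 black
  7 gray
    7→6: 6 black — skip
    10 gray
      10→2: 2 black — skip
    10 black
  7 black
  8 gray
  8 black
1 black
Every edge goes to a white or black vertex — no back edge, so the graph is acyclic.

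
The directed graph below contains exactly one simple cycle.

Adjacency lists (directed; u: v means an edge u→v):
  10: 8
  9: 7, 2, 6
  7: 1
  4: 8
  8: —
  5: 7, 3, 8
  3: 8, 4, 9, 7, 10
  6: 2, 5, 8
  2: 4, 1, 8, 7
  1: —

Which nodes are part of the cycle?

3, 5, 6, 9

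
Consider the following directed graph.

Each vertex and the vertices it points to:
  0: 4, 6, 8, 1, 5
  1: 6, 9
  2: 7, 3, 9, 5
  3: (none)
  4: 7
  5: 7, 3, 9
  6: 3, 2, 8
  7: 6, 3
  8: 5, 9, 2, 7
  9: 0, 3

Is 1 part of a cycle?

1 is on a cycle iff 1 can reach itself via ≥1 edge.
1 → 9 → 0 → 1 — yes.

Yes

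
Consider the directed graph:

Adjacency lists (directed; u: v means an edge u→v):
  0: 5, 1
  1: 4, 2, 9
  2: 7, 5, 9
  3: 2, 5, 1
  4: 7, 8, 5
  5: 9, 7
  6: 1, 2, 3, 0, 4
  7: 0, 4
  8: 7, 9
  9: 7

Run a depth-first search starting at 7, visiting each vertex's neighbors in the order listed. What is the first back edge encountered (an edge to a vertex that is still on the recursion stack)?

9→7

DFS from 7 (visiting each vertex's neighbors in the order listed); mark gray on enter, black on exit:
7 gray
  0 gray
    5 gray
      9 gray
        9→7: 7 is gray → back edge
First back edge: 9 → 7.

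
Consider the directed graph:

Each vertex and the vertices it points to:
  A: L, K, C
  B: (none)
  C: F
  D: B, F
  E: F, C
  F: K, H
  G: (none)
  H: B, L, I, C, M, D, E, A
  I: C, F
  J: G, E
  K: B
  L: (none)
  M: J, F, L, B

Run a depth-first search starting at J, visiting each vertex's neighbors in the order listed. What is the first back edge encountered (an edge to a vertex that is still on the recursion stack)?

C→F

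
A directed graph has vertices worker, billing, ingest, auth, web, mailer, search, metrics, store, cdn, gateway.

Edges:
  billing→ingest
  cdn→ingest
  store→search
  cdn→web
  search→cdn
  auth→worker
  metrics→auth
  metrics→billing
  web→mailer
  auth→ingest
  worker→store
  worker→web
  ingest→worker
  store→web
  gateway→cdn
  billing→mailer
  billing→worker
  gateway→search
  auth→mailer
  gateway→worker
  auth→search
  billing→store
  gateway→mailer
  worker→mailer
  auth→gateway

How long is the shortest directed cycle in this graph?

For each vertex v, BFS finds the shortest path from v back to v.
The shortest such closed walk is ingest → worker → store → search → cdn → ingest, length 5.

5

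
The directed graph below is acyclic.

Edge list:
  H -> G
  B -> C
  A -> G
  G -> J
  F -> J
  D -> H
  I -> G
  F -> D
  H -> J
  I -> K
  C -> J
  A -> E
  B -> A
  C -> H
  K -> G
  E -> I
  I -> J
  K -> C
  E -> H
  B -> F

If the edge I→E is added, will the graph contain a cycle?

Adding I→E creates a cycle iff E can already reach I.
Path from E: E → I.
So E → … → I → E is a cycle.

Yes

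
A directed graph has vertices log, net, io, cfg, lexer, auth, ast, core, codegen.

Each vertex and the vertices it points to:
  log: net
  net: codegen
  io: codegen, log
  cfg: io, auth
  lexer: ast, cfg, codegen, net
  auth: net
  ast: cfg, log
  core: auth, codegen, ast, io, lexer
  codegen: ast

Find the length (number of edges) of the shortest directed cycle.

For each vertex v, BFS finds the shortest path from v back to v.
The shortest such closed walk is io → codegen → ast → cfg → io, length 4.

4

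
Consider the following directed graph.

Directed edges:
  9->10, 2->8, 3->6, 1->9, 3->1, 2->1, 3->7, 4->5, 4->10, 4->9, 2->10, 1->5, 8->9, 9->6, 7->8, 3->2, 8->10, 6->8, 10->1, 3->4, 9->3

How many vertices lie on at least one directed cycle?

9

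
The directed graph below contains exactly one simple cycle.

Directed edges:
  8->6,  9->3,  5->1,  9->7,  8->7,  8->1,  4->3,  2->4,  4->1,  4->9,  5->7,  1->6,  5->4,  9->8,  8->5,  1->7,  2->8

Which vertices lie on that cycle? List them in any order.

DFS with gray/black marking from 8:
8 gray
  5 gray
    7 gray
    7 black
    1 gray
      1→7: 7 black — skip
      6 gray
      6 black
    1 black
    4 gray
      9 gray
        9→8: 8 is gray → back edge
Back edge closes the cycle 8 → 5 → 4 → 9 → 8; its vertices are {4, 5, 8, 9}.

4, 5, 8, 9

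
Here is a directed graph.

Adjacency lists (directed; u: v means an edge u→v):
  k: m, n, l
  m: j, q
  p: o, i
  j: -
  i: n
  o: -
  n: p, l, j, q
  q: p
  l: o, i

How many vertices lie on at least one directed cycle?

A vertex is on a directed cycle iff it belongs to a strongly connected component of size ≥ 2 (or has a self-loop).
The vertices on cycles are {i, l, n, p, q} — 5 in total.

5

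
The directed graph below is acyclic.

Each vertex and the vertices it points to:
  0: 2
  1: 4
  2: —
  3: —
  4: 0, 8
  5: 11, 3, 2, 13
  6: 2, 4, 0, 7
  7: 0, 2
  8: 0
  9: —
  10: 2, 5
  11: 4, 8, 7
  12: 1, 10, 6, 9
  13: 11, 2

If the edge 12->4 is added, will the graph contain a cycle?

Adding 12→4 creates a cycle iff 4 can already reach 12.
Explore from 4: no path reaches 12. The graph stays acyclic.

No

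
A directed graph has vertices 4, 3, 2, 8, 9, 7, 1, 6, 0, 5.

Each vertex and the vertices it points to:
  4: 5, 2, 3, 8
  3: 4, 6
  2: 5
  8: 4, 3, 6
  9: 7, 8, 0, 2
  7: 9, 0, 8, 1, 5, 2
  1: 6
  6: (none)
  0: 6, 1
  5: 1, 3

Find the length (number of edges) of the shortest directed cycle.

2

For each vertex v, BFS finds the shortest path from v back to v.
The shortest such closed walk is 9 → 7 → 9, length 2.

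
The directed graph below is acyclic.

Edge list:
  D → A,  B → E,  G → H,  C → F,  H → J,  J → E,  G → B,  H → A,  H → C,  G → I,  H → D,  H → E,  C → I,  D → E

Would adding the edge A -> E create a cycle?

No

Adding A→E creates a cycle iff E can already reach A.
Explore from E: no path reaches A. The graph stays acyclic.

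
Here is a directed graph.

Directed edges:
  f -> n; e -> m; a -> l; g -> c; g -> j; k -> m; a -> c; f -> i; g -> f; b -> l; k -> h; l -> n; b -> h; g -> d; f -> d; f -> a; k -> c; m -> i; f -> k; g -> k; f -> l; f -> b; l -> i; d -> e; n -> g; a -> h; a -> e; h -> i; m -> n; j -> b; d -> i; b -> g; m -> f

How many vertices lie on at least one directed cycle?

11

A vertex is on a directed cycle iff it belongs to a strongly connected component of size ≥ 2 (or has a self-loop).
The vertices on cycles are {a, b, d, e, f, g, j, k, l, m, n} — 11 in total.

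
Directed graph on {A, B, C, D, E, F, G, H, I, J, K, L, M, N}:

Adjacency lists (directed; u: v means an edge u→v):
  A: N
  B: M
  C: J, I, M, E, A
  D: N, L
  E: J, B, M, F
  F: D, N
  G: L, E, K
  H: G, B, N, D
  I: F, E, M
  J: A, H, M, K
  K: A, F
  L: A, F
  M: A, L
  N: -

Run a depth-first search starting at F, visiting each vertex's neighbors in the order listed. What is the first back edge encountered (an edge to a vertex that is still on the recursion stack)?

L->F

DFS from F (visiting each vertex's neighbors in the order listed); mark gray on enter, black on exit:
F gray
  D gray
    N gray
    N black
    L gray
      A gray
        A→N: N black — skip
      A black
      L→F: F is gray → back edge
First back edge: L → F.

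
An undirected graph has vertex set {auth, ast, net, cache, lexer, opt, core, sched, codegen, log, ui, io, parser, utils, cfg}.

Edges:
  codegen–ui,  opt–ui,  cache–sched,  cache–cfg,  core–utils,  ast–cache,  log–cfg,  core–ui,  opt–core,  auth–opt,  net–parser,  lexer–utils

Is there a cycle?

Yes

DFS, tracking each vertex's parent; an edge to a visited non-parent vertex closes a cycle.
Start from sched:
visit sched (parent –)
  visit cache (parent sched)
    cache–sched: parent, skip
    visit cfg (parent cache)
      cfg–cache: parent, skip
      visit log (parent cfg)
        log–cfg: parent, skip
    visit ast (parent cache)
      ast–cache: parent, skip
visit auth (parent –)
  visit opt (parent auth)
    opt–auth: parent, skip
    visit core (parent opt)
      core–opt: parent, skip
      visit utils (parent core)
        utils–core: parent, skip
        visit lexer (parent utils)
          lexer–utils: parent, skip
      visit ui (parent core)
        visit codegen (parent ui)
          codegen–ui: parent, skip
        ui–opt: opt visited and ≠ parent → cycle
Cycle: opt – core – ui – opt.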